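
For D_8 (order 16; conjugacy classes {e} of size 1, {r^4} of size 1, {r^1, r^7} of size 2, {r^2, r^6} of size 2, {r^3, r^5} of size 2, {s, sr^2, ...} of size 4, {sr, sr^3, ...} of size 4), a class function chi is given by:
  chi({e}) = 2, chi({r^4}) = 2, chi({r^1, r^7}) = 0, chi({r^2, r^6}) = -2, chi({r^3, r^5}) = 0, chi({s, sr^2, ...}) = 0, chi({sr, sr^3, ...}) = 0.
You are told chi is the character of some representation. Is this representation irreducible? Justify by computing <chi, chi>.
Irreducible: <chi, chi> = 1.

Reasoning: <chi, chi> = (1/|G|) sum_C |C| * |chi(C)|^2 = (1/16)[1*|2|^2 + 1*|2|^2 + 2*|0|^2 + 2*|-2|^2 + 2*|0|^2 + 4*|0|^2 + 4*|0|^2]
  = (1/16)[(4) + (4) + (0) + (8) + (0) + (0) + (0)] = 16/16 = 1.
A character is irreducible iff <chi, chi> = 1, so this representation is irreducible.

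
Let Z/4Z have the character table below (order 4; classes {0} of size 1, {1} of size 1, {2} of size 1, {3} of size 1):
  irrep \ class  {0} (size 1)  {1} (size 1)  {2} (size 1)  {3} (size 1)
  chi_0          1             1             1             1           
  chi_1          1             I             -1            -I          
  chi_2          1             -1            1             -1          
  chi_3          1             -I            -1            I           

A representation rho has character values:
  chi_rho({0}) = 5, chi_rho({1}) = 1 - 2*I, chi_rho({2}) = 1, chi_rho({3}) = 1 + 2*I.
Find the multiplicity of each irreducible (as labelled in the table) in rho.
Multiplicities: chi_0: 2, chi_1: 0, chi_2: 1, chi_3: 2.

Explanation: Use <chi_rho, chi> = (1/|G|) sum_C |C| * chi_rho(C) * conj(chi(C)) with |G| = 4 for each irreducible chi in the table:
  <chi_rho, chi_0> = (1/4)[1*(5)*conj(1) + 1*(1 - 2*I)*conj(1) + 1*(1)*conj(1) + 1*(1 + 2*I)*conj(1)]
      = (1/4)[(5) + (1 - 2*I) + (1) + (1 + 2*I)] = 8/4 = 2
  <chi_rho, chi_1> = (1/4)[1*(5)*conj(1) + 1*(1 - 2*I)*conj(I) + 1*(1)*conj(-1) + 1*(1 + 2*I)*conj(-I)]
      = (1/4)[(5) + (-2 - I) + (-1) + (-2 + I)] = 0/4 = 0
  <chi_rho, chi_2> = (1/4)[1*(5)*conj(1) + 1*(1 - 2*I)*conj(-1) + 1*(1)*conj(1) + 1*(1 + 2*I)*conj(-1)]
      = (1/4)[(5) + (-1 + 2*I) + (1) + (-1 - 2*I)] = 4/4 = 1
  <chi_rho, chi_3> = (1/4)[1*(5)*conj(1) + 1*(1 - 2*I)*conj(-I) + 1*(1)*conj(-1) + 1*(1 + 2*I)*conj(I)]
      = (1/4)[(5) + (2 + I) + (-1) + (2 - I)] = 8/4 = 2
(Exp terms are combined using exp(i*s)*conj(exp(i*t)) = exp(i*(s-t)), and sums of them are collapsed using the identity that for every m > 1 the m distinct m-th roots of unity sum to 0, e.g. 1 + exp(2*I*pi/3) + exp(-2*I*pi/3) = 0.)
Dimension check: dim(rho) = sum (mult * dim) = 2*1 + 0*1 + 1*1 + 2*1 = 5 = chi_rho(e) = 5.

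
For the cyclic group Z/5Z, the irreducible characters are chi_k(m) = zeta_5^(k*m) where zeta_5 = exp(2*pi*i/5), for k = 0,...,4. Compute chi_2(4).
chi_2(4) = zeta_5^8 = exp(-4*I*pi/5)

Argument: chi_2(4) = zeta_5^(2*4) = zeta_5^8. Since zeta_5^5 = 1, this equals zeta_5^3 = exp(2*pi*i*3/5) = exp(-4*I*pi/5).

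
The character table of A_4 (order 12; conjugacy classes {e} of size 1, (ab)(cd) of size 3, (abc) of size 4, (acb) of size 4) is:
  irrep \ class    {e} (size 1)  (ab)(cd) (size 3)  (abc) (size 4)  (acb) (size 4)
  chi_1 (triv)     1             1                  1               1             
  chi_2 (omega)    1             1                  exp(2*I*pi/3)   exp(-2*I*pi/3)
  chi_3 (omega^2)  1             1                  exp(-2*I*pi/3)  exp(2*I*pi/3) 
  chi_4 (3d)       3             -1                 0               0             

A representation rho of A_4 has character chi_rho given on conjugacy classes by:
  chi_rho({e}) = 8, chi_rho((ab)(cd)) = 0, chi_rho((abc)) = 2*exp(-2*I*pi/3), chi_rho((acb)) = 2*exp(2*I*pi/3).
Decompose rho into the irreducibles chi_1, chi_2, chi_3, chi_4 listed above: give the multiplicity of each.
Multiplicities: chi_1: 0, chi_2: 0, chi_3: 2, chi_4: 2.

Solution. Use <chi_rho, chi> = (1/|G|) sum_C |C| * chi_rho(C) * conj(chi(C)) with |G| = 12 for each irreducible chi in the table:
  <chi_rho, chi_1> = (1/12)[1*(8)*conj(1) + 3*(0)*conj(1) + 4*(2*exp(-2*I*pi/3))*conj(1) + 4*(2*exp(2*I*pi/3))*conj(1)]
      = (1/12)[(8) + (0) + (8*exp(-2*I*pi/3)) + (8*exp(2*I*pi/3))] = 0/12 = 0
  <chi_rho, chi_2> = (1/12)[1*(8)*conj(1) + 3*(0)*conj(1) + 4*(2*exp(-2*I*pi/3))*conj(exp(2*I*pi/3)) + 4*(2*exp(2*I*pi/3))*conj(exp(-2*I*pi/3))]
      = (1/12)[(8) + (0) + (8*exp(2*I*pi/3)) + (8*exp(-2*I*pi/3))] = 0/12 = 0
  <chi_rho, chi_3> = (1/12)[1*(8)*conj(1) + 3*(0)*conj(1) + 4*(2*exp(-2*I*pi/3))*conj(exp(-2*I*pi/3)) + 4*(2*exp(2*I*pi/3))*conj(exp(2*I*pi/3))]
      = (1/12)[(8) + (0) + (8) + (8)] = 24/12 = 2
  <chi_rho, chi_4> = (1/12)[1*(8)*conj(3) + 3*(0)*conj(-1) + 4*(2*exp(-2*I*pi/3))*conj(0) + 4*(2*exp(2*I*pi/3))*conj(0)]
      = (1/12)[(24) + (0) + (0) + (0)] = 24/12 = 2
(Exp terms are combined using exp(i*s)*conj(exp(i*t)) = exp(i*(s-t)), and sums of them are collapsed using the identity that for every m > 1 the m distinct m-th roots of unity sum to 0, e.g. 1 + exp(2*I*pi/3) + exp(-2*I*pi/3) = 0.)
Dimension check: dim(rho) = sum (mult * dim) = 0*1 + 0*1 + 2*1 + 2*3 = 8 = chi_rho(e) = 8.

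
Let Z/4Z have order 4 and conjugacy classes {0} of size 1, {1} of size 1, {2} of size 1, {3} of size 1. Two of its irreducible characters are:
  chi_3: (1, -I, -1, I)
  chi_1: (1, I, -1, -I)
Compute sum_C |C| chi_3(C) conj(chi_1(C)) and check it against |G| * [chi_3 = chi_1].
Sum = 0; so <chi_3, chi_1> = 0 (distinct irreducibles are orthogonal).

Working: Compute term by term over conjugacy classes (|C| * chi_3(C) * conj(chi_1(C))):
  1*(1)*conj(1) + 1*(-I)*conj(I) + 1*(-1)*conj(-1) + 1*(I)*conj(-I)
  = (1) + (-1) + (1) + (-1)
  = 0.
(Exp terms are combined using exp(i*s)*conj(exp(i*t)) = exp(i*(s-t)), and sums of them are collapsed using the identity that for every m > 1 the m distinct m-th roots of unity sum to 0, e.g. 1 + exp(2*I*pi/3) + exp(-2*I*pi/3) = 0.)
Dividing by |G| = 4 gives 0/4 = 0, matching the row-orthogonality relation <chi_3, chi_1> = [chi_3 = chi_1].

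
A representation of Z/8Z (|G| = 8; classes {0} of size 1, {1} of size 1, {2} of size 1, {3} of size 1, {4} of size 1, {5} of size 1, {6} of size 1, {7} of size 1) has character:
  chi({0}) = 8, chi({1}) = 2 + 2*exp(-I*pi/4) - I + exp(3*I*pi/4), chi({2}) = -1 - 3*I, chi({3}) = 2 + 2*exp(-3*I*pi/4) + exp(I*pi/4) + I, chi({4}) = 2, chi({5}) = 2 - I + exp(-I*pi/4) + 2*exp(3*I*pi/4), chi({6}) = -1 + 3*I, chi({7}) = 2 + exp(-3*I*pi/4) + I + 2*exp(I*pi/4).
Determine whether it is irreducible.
Not irreducible (reducible): <chi, chi> = 14 > 1.

Working: <chi, chi> = (1/|G|) sum_C |C| * |chi(C)|^2 = (1/8)[1*|8|^2 + 1*|2 + 2*exp(-I*pi/4) - I + exp(3*I*pi/4)|^2 + 1*|-1 - 3*I|^2 + 1*|2 + 2*exp(-3*I*pi/4) + exp(I*pi/4) + I|^2 + 1*|2|^2 + 1*|2 - I + exp(-I*pi/4) + 2*exp(3*I*pi/4)|^2 + 1*|-1 + 3*I|^2 + 1*|2 + exp(-3*I*pi/4) + I + 2*exp(I*pi/4)|^2]
  = (1/8)[(64) + (6 + 3*exp(-3*I*pi/4) + 3*exp(-I*pi/4) + 6*exp(I*pi/4)) + (10) + (6 + 6*exp(-3*I*pi/4) + 3*exp(3*I*pi/4) + 3*exp(I*pi/4)) + (4) + (6 + 6*exp(-3*I*pi/4) + 3*exp(3*I*pi/4) + 3*exp(I*pi/4)) + (10) + (6 + 3*exp(-3*I*pi/4) + 3*exp(-I*pi/4) + 6*exp(I*pi/4))] = 112/8 = 14.
(Exp terms are combined using exp(i*s)*conj(exp(i*t)) = exp(i*(s-t)), and sums of them are collapsed using the identity that for every m > 1 the m distinct m-th roots of unity sum to 0, e.g. 1 + exp(2*I*pi/3) + exp(-2*I*pi/3) = 0.)
A character is irreducible iff <chi, chi> = 1, so this representation is reducible.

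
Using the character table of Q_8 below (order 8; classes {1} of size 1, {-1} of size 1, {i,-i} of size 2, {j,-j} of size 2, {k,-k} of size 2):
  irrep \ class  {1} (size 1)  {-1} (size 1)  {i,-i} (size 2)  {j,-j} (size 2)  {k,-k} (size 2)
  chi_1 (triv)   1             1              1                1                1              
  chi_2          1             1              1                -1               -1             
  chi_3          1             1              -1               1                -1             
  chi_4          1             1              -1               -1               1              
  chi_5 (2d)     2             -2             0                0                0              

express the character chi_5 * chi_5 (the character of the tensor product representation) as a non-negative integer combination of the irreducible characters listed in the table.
chi_5 tensor chi_5 = chi_1 + chi_2 + chi_3 + chi_4 (all other irreducibles have multiplicity 0).

Details: The character of a tensor product is the pointwise product (chi_5 * chi_5)(C) = chi_5(C) * chi_5(C):
  {1}: (2)*(2), {-1}: (-2)*(-2), {i,-i}: (0)*(0), {j,-j}: (0)*(0), {k,-k}: (0)*(0)
so (chi_5 * chi_5) takes values
  {1} -> 4, {-1} -> 4, {i,-i} -> 0, {j,-j} -> 0, {k,-k} -> 0.
Now take the inner product of this character with each irreducible chi from the table, <chi_5*chi_5, chi> = (1/8) sum_C |C| (chi_5*chi_5)(C) conj(chi(C)):
  <chi_5*chi_5, chi_1> = (1/8)[1*(4)*conj(1) + 1*(4)*conj(1) + 2*(0)*conj(1) + 2*(0)*conj(1) + 2*(0)*conj(1)]
      = (1/8)[(4) + (4) + (0) + (0) + (0)] = 8/8 = 1
  <chi_5*chi_5, chi_2> = (1/8)[1*(4)*conj(1) + 1*(4)*conj(1) + 2*(0)*conj(1) + 2*(0)*conj(-1) + 2*(0)*conj(-1)]
      = (1/8)[(4) + (4) + (0) + (0) + (0)] = 8/8 = 1
  <chi_5*chi_5, chi_3> = (1/8)[1*(4)*conj(1) + 1*(4)*conj(1) + 2*(0)*conj(-1) + 2*(0)*conj(1) + 2*(0)*conj(-1)]
      = (1/8)[(4) + (4) + (0) + (0) + (0)] = 8/8 = 1
  <chi_5*chi_5, chi_4> = (1/8)[1*(4)*conj(1) + 1*(4)*conj(1) + 2*(0)*conj(-1) + 2*(0)*conj(-1) + 2*(0)*conj(1)]
      = (1/8)[(4) + (4) + (0) + (0) + (0)] = 8/8 = 1
  <chi_5*chi_5, chi_5> = (1/8)[1*(4)*conj(2) + 1*(4)*conj(-2) + 2*(0)*conj(0) + 2*(0)*conj(0) + 2*(0)*conj(0)]
      = (1/8)[(8) + (-8) + (0) + (0) + (0)] = 0/8 = 0
Hence the multiplicities are chi_1: 1, chi_2: 1, chi_3: 1, chi_4: 1. Dimension check: dim(chi_5)*dim(chi_5) = 2*2 = 4 and sum (mult * dim) = 1*1 + 1*1 + 1*1 + 1*1 = 4.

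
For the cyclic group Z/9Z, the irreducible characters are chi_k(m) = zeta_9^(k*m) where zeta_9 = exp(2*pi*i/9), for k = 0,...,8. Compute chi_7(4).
chi_7(4) = zeta_9^28 = exp(2*I*pi/9)

Reasoning: chi_7(4) = zeta_9^(7*4) = zeta_9^28. Since zeta_9^9 = 1, this equals zeta_9^1 = exp(2*pi*i*1/9) = exp(2*I*pi/9).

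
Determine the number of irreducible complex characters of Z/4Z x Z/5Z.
20

Working: The number of irreducible complex representations of a finite group equals its number of conjugacy classes. Z/4Z x Z/5Z is abelian of order 20, so every element is its own conjugacy class: 20 classes, so Z/4Z x Z/5Z (order 20) has exactly 20 irreducible complex representations.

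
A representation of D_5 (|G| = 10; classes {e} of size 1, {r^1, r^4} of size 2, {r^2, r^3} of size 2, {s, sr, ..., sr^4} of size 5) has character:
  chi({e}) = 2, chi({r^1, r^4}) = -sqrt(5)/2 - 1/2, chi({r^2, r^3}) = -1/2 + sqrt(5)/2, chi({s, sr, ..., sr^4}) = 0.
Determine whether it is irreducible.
Irreducible: <chi, chi> = 1.

Working: <chi, chi> = (1/|G|) sum_C |C| * |chi(C)|^2 = (1/10)[1*|2|^2 + 2*|-sqrt(5)/2 - 1/2|^2 + 2*|-1/2 + sqrt(5)/2|^2 + 5*|0|^2]
  = (1/10)[(4) + (sqrt(5) + 3) + (3 - sqrt(5)) + (0)] = 10/10 = 1.
A character is irreducible iff <chi, chi> = 1, so this representation is irreducible.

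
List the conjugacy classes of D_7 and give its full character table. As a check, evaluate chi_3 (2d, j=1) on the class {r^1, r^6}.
Conjugacy classes: {e} of size 1, {r^1, r^6} of size 2, {r^2, r^5} of size 2, {r^3, r^4} of size 2, {s, sr, ..., sr^6} of size 7.
Character table:
  irrep \ class              {e} (size 1)  {r^1, r^6} (size 2)  {r^2, r^5} (size 2)  {r^3, r^4} (size 2)  {s, sr, ..., sr^6} (size 7)
  chi_1 (triv)               1             1                    1                    1                    1                          
  chi_2 (sign: r->1, s->-1)  1             1                    1                    1                    -1                         
  chi_3 (2d, j=1)            2             2*cos(2*pi/7)        -2*cos(3*pi/7)       -2*cos(pi/7)         0                          
  chi_4 (2d, j=2)            2             -2*cos(3*pi/7)       -2*cos(pi/7)         2*cos(2*pi/7)        0                          
  chi_5 (2d, j=3)            2             -2*cos(pi/7)         2*cos(2*pi/7)        -2*cos(3*pi/7)       0                          

Spot check: chi_3 (2d, j=1) on {r^1, r^6} = 2*cos(2*pi/7).

D_7 has order 2*7 = 14 with 5 conjugacy classes, hence 5 irreducibles. Sum of squared dims 1 + 1 + 4 + 4 + 4 = 14 = |G|. Linear characters come from the abelianisation; the 2-dimensional irreps have character r^k -> 2*cos(2*pi*j*k/7), reflections -> 0.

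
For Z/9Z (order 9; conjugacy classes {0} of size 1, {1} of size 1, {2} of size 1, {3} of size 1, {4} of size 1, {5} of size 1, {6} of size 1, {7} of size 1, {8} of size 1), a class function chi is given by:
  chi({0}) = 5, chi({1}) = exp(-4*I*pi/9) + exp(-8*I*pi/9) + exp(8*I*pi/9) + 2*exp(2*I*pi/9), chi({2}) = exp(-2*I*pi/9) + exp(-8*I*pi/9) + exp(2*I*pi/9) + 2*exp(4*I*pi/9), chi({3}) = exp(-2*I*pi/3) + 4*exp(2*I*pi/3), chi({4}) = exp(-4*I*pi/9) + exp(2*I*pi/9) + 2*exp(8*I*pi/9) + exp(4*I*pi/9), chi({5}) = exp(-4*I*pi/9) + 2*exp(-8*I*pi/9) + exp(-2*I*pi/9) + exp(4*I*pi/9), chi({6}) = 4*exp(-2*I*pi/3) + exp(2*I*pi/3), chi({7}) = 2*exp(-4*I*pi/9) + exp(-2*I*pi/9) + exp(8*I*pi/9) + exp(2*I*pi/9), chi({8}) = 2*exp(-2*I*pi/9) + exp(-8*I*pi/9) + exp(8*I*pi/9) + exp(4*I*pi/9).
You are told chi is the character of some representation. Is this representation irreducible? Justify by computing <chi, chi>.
Not irreducible (reducible): <chi, chi> = 7 > 1.

<chi, chi> = (1/|G|) sum_C |C| * |chi(C)|^2 = (1/9)[1*|5|^2 + 1*|exp(-4*I*pi/9) + exp(-8*I*pi/9) + exp(8*I*pi/9) + 2*exp(2*I*pi/9)|^2 + 1*|exp(-2*I*pi/9) + exp(-8*I*pi/9) + exp(2*I*pi/9) + 2*exp(4*I*pi/9)|^2 + 1*|exp(-2*I*pi/3) + 4*exp(2*I*pi/3)|^2 + 1*|exp(-4*I*pi/9) + exp(2*I*pi/9) + 2*exp(8*I*pi/9) + exp(4*I*pi/9)|^2 + 1*|exp(-4*I*pi/9) + 2*exp(-8*I*pi/9) + exp(-2*I*pi/9) + exp(4*I*pi/9)|^2 + 1*|4*exp(-2*I*pi/3) + exp(2*I*pi/3)|^2 + 1*|2*exp(-4*I*pi/9) + exp(-2*I*pi/9) + exp(8*I*pi/9) + exp(2*I*pi/9)|^2 + 1*|2*exp(-2*I*pi/9) + exp(-8*I*pi/9) + exp(8*I*pi/9) + exp(4*I*pi/9)|^2]
  = (1/9)[(25) + (7 + 5*exp(-2*I*pi/3) + exp(-4*I*pi/9) + 2*exp(-8*I*pi/9) + exp(-2*I*pi/9) + exp(2*I*pi/9) + 2*exp(8*I*pi/9) + exp(4*I*pi/9) + 5*exp(2*I*pi/3)) + (7 + 5*exp(-2*I*pi/3) + 2*exp(-2*I*pi/9) + exp(-4*I*pi/9) + exp(-8*I*pi/9) + exp(8*I*pi/9) + exp(4*I*pi/9) + 2*exp(2*I*pi/9) + 5*exp(2*I*pi/3)) + (13) + (7 + 5*exp(-2*I*pi/3) + 2*exp(-4*I*pi/9) + exp(-2*I*pi/9) + exp(-8*I*pi/9) + exp(8*I*pi/9) + exp(2*I*pi/9) + 2*exp(4*I*pi/9) + 5*exp(2*I*pi/3)) + (7 + 5*exp(-2*I*pi/3) + 2*exp(-4*I*pi/9) + exp(-2*I*pi/9) + exp(-8*I*pi/9) + exp(8*I*pi/9) + exp(2*I*pi/9) + 2*exp(4*I*pi/9) + 5*exp(2*I*pi/3)) + (13) + (7 + 5*exp(-2*I*pi/3) + 2*exp(-2*I*pi/9) + exp(-4*I*pi/9) + exp(-8*I*pi/9) + exp(8*I*pi/9) + exp(4*I*pi/9) + 2*exp(2*I*pi/9) + 5*exp(2*I*pi/3)) + (7 + 5*exp(-2*I*pi/3) + exp(-4*I*pi/9) + 2*exp(-8*I*pi/9) + exp(-2*I*pi/9) + exp(2*I*pi/9) + 2*exp(8*I*pi/9) + exp(4*I*pi/9) + 5*exp(2*I*pi/3))] = 63/9 = 7.
(Exp terms are combined using exp(i*s)*conj(exp(i*t)) = exp(i*(s-t)), and sums of them are collapsed using the identity that for every m > 1 the m distinct m-th roots of unity sum to 0, e.g. 1 + exp(2*I*pi/3) + exp(-2*I*pi/3) = 0.)
A character is irreducible iff <chi, chi> = 1, so this representation is reducible.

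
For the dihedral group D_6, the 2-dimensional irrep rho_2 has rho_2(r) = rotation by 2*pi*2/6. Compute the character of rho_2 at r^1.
chi_{rho_2}(r^1) = 2*cos(2*pi*2*1/6) = -1

Solution. rho_2(r^1) is rotation by angle 2*pi*2*1/6, whose trace is 2*cos(2*pi*2*1/6) = -1.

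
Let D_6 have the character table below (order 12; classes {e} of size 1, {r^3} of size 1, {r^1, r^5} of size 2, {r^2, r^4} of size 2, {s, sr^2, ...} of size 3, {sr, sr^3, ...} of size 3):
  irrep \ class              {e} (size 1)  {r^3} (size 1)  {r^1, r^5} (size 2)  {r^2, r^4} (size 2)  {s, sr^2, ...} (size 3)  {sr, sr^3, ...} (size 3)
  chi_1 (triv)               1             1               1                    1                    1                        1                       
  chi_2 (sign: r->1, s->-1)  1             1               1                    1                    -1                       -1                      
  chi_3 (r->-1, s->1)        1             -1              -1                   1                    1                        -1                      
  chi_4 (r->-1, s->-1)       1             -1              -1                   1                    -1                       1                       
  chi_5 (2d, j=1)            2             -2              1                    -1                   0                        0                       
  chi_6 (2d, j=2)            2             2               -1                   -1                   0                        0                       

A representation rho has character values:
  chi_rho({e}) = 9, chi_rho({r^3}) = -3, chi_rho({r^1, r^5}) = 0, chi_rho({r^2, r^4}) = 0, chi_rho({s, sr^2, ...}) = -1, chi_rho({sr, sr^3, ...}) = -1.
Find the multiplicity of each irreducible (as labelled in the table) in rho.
Multiplicities: chi_1: 0, chi_2: 1, chi_3: 1, chi_4: 1, chi_5: 2, chi_6: 1.

Working: Use <chi_rho, chi> = (1/|G|) sum_C |C| * chi_rho(C) * conj(chi(C)) with |G| = 12 for each irreducible chi in the table:
  <chi_rho, chi_1> = (1/12)[1*(9)*conj(1) + 1*(-3)*conj(1) + 2*(0)*conj(1) + 2*(0)*conj(1) + 3*(-1)*conj(1) + 3*(-1)*conj(1)]
      = (1/12)[(9) + (-3) + (0) + (0) + (-3) + (-3)] = 0/12 = 0
  <chi_rho, chi_2> = (1/12)[1*(9)*conj(1) + 1*(-3)*conj(1) + 2*(0)*conj(1) + 2*(0)*conj(1) + 3*(-1)*conj(-1) + 3*(-1)*conj(-1)]
      = (1/12)[(9) + (-3) + (0) + (0) + (3) + (3)] = 12/12 = 1
  <chi_rho, chi_3> = (1/12)[1*(9)*conj(1) + 1*(-3)*conj(-1) + 2*(0)*conj(-1) + 2*(0)*conj(1) + 3*(-1)*conj(1) + 3*(-1)*conj(-1)]
      = (1/12)[(9) + (3) + (0) + (0) + (-3) + (3)] = 12/12 = 1
  <chi_rho, chi_4> = (1/12)[1*(9)*conj(1) + 1*(-3)*conj(-1) + 2*(0)*conj(-1) + 2*(0)*conj(1) + 3*(-1)*conj(-1) + 3*(-1)*conj(1)]
      = (1/12)[(9) + (3) + (0) + (0) + (3) + (-3)] = 12/12 = 1
  <chi_rho, chi_5> = (1/12)[1*(9)*conj(2) + 1*(-3)*conj(-2) + 2*(0)*conj(1) + 2*(0)*conj(-1) + 3*(-1)*conj(0) + 3*(-1)*conj(0)]
      = (1/12)[(18) + (6) + (0) + (0) + (0) + (0)] = 24/12 = 2
  <chi_rho, chi_6> = (1/12)[1*(9)*conj(2) + 1*(-3)*conj(2) + 2*(0)*conj(-1) + 2*(0)*conj(-1) + 3*(-1)*conj(0) + 3*(-1)*conj(0)]
      = (1/12)[(18) + (-6) + (0) + (0) + (0) + (0)] = 12/12 = 1
Dimension check: dim(rho) = sum (mult * dim) = 0*1 + 1*1 + 1*1 + 1*1 + 2*2 + 1*2 = 9 = chi_rho(e) = 9.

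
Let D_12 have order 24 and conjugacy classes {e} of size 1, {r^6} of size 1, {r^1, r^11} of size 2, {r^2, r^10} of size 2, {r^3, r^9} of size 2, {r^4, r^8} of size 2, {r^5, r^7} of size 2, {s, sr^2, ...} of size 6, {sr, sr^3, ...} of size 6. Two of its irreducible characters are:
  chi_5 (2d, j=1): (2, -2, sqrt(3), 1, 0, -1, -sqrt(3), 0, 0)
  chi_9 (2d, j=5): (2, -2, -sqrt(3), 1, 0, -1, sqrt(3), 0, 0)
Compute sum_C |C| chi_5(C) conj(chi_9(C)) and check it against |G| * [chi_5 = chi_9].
Sum = 0; so <chi_5, chi_9> = 0 (distinct irreducibles are orthogonal).

Derivation: Compute term by term over conjugacy classes (|C| * chi_5(C) * conj(chi_9(C))):
  1*(2)*conj(2) + 1*(-2)*conj(-2) + 2*(sqrt(3))*conj(-sqrt(3)) + 2*(1)*conj(1) + 2*(0)*conj(0) + 2*(-1)*conj(-1) + 2*(-sqrt(3))*conj(sqrt(3)) + 6*(0)*conj(0) + 6*(0)*conj(0)
  = (4) + (4) + (-6) + (2) + (0) + (2) + (-6) + (0) + (0)
  = 0.
Dividing by |G| = 24 gives 0/24 = 0, matching the row-orthogonality relation <chi_5, chi_9> = [chi_5 = chi_9].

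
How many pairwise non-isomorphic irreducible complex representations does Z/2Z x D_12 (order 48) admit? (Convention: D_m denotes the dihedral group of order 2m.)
18

Details: The number of irreducible complex representations of a finite group equals its number of conjugacy classes. For a direct product, #classes(G x H) = #classes(G) * #classes(H). Z/2Z has 2 classes (abelian), D_12 has 9 classes, so 2 * 9 = 18, so Z/2Z x D_12 (order 48) has exactly 18 irreducible complex representations.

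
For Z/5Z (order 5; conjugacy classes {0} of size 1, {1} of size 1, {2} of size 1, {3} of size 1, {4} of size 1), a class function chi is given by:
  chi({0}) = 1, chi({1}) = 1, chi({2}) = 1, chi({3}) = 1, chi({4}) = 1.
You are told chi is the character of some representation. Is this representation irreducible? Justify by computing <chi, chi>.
Irreducible: <chi, chi> = 1.

Proof sketch: <chi, chi> = (1/|G|) sum_C |C| * |chi(C)|^2 = (1/5)[1*|1|^2 + 1*|1|^2 + 1*|1|^2 + 1*|1|^2 + 1*|1|^2]
  = (1/5)[(1) + (1) + (1) + (1) + (1)] = 5/5 = 1.
(Exp terms are combined using exp(i*s)*conj(exp(i*t)) = exp(i*(s-t)), and sums of them are collapsed using the identity that for every m > 1 the m distinct m-th roots of unity sum to 0, e.g. 1 + exp(2*I*pi/3) + exp(-2*I*pi/3) = 0.)
A character is irreducible iff <chi, chi> = 1, so this representation is irreducible.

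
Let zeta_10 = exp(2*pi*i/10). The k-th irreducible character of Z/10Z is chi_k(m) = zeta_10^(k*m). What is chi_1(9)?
chi_1(9) = zeta_10^9 = exp(-I*pi/5)

chi_1(9) = zeta_10^(1*9) = zeta_10^9. Since zeta_10^10 = 1, this equals zeta_10^9 = exp(2*pi*i*9/10) = exp(-I*pi/5).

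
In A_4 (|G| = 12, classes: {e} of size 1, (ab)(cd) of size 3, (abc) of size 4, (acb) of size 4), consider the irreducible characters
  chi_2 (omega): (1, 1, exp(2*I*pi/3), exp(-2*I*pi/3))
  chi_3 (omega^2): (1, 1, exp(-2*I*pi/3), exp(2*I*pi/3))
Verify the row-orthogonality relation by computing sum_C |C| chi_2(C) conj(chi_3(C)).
Sum = 0; so <chi_2, chi_3> = 0 (distinct irreducibles are orthogonal).

Why: Compute term by term over conjugacy classes (|C| * chi_2(C) * conj(chi_3(C))):
  1*(1)*conj(1) + 3*(1)*conj(1) + 4*(exp(2*I*pi/3))*conj(exp(-2*I*pi/3)) + 4*(exp(-2*I*pi/3))*conj(exp(2*I*pi/3))
  = (1) + (3) + (4*exp(-2*I*pi/3)) + (4*exp(2*I*pi/3))
  = 0.
(Exp terms are combined using exp(i*s)*conj(exp(i*t)) = exp(i*(s-t)), and sums of them are collapsed using the identity that for every m > 1 the m distinct m-th roots of unity sum to 0, e.g. 1 + exp(2*I*pi/3) + exp(-2*I*pi/3) = 0.)
Dividing by |G| = 12 gives 0/12 = 0, matching the row-orthogonality relation <chi_2, chi_3> = [chi_2 = chi_3].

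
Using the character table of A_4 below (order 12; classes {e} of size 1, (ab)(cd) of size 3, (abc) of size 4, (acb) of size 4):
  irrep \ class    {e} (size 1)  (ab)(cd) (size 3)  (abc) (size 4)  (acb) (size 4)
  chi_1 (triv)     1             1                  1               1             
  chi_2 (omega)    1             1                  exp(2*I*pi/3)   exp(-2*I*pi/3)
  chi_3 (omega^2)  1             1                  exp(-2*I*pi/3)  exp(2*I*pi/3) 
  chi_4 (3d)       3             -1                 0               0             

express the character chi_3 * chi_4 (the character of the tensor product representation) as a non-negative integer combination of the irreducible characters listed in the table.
chi_3 tensor chi_4 = chi_4 (all other irreducibles have multiplicity 0).

The character of a tensor product is the pointwise product (chi_3 * chi_4)(C) = chi_3(C) * chi_4(C):
  {e}: (1)*(3), (ab)(cd): (1)*(-1), (abc): (exp(-2*I*pi/3))*(0), (acb): (exp(2*I*pi/3))*(0)
so (chi_3 * chi_4) takes values
  {e} -> 3, (ab)(cd) -> -1, (abc) -> 0, (acb) -> 0.
Now take the inner product of this character with each irreducible chi from the table, <chi_3*chi_4, chi> = (1/12) sum_C |C| (chi_3*chi_4)(C) conj(chi(C)):
  <chi_3*chi_4, chi_1> = (1/12)[1*(3)*conj(1) + 3*(-1)*conj(1) + 4*(0)*conj(1) + 4*(0)*conj(1)]
      = (1/12)[(3) + (-3) + (0) + (0)] = 0/12 = 0
  <chi_3*chi_4, chi_2> = (1/12)[1*(3)*conj(1) + 3*(-1)*conj(1) + 4*(0)*conj(exp(2*I*pi/3)) + 4*(0)*conj(exp(-2*I*pi/3))]
      = (1/12)[(3) + (-3) + (0) + (0)] = 0/12 = 0
  <chi_3*chi_4, chi_3> = (1/12)[1*(3)*conj(1) + 3*(-1)*conj(1) + 4*(0)*conj(exp(-2*I*pi/3)) + 4*(0)*conj(exp(2*I*pi/3))]
      = (1/12)[(3) + (-3) + (0) + (0)] = 0/12 = 0
  <chi_3*chi_4, chi_4> = (1/12)[1*(3)*conj(3) + 3*(-1)*conj(-1) + 4*(0)*conj(0) + 4*(0)*conj(0)]
      = (1/12)[(9) + (3) + (0) + (0)] = 12/12 = 1
(Exp terms are combined using exp(i*s)*conj(exp(i*t)) = exp(i*(s-t)), and sums of them are collapsed using the identity that for every m > 1 the m distinct m-th roots of unity sum to 0, e.g. 1 + exp(2*I*pi/3) + exp(-2*I*pi/3) = 0.)
Hence the multiplicities are chi_4: 1. Dimension check: dim(chi_3)*dim(chi_4) = 1*3 = 3 and sum (mult * dim) = 1*3 = 3.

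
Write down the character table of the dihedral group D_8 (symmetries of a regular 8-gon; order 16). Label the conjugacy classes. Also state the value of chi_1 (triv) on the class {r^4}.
Conjugacy classes: {e} of size 1, {r^4} of size 1, {r^1, r^7} of size 2, {r^2, r^6} of size 2, {r^3, r^5} of size 2, {s, sr^2, ...} of size 4, {sr, sr^3, ...} of size 4.
Character table:
  irrep \ class              {e} (size 1)  {r^4} (size 1)  {r^1, r^7} (size 2)  {r^2, r^6} (size 2)  {r^3, r^5} (size 2)  {s, sr^2, ...} (size 4)  {sr, sr^3, ...} (size 4)
  chi_1 (triv)               1             1               1                    1                    1                    1                        1                       
  chi_2 (sign: r->1, s->-1)  1             1               1                    1                    1                    -1                       -1                      
  chi_3 (r->-1, s->1)        1             1               -1                   1                    -1                   1                        -1                      
  chi_4 (r->-1, s->-1)       1             1               -1                   1                    -1                   -1                       1                       
  chi_5 (2d, j=1)            2             -2              sqrt(2)              0                    -sqrt(2)             0                        0                       
  chi_6 (2d, j=2)            2             2               0                    -2                   0                    0                        0                       
  chi_7 (2d, j=3)            2             -2              -sqrt(2)             0                    sqrt(2)              0                        0                       

Spot check: chi_1 (triv) on {r^4} = 1.

Proof sketch: D_8 has order 2*8 = 16 with 7 conjugacy classes, hence 7 irreducibles. Sum of squared dims 1 + 1 + 1 + 1 + 4 + 4 + 4 = 16 = |G|. Linear characters come from the abelianisation; the 2-dimensional irreps have character r^k -> 2*cos(2*pi*j*k/8), reflections -> 0.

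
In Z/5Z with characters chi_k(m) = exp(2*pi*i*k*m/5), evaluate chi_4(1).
chi_4(1) = zeta_5^4 = exp(-2*I*pi/5)

Justification: chi_4(1) = zeta_5^(4*1) = zeta_5^4. Since zeta_5^5 = 1, this equals zeta_5^4 = exp(2*pi*i*4/5) = exp(-2*I*pi/5).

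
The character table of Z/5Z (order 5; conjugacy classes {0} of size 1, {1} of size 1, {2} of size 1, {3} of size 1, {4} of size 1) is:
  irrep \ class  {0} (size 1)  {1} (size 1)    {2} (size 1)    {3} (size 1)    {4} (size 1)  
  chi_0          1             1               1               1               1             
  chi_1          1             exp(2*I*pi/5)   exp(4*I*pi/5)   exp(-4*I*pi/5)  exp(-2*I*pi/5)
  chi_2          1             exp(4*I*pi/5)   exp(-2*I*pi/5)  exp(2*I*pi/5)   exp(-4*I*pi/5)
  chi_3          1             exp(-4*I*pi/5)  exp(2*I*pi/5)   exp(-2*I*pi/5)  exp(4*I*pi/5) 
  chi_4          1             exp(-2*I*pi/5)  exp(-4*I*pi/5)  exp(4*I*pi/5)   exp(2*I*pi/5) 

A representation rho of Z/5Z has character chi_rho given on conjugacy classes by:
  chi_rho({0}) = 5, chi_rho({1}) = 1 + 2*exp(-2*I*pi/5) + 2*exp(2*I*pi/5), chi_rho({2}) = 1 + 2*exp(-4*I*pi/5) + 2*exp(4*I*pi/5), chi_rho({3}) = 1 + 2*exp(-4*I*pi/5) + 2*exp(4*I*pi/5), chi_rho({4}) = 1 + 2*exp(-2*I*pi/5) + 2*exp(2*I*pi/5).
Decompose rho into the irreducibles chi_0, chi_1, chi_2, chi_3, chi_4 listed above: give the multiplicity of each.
Multiplicities: chi_0: 1, chi_1: 2, chi_2: 0, chi_3: 0, chi_4: 2.

Solution. Use <chi_rho, chi> = (1/|G|) sum_C |C| * chi_rho(C) * conj(chi(C)) with |G| = 5 for each irreducible chi in the table:
  <chi_rho, chi_0> = (1/5)[1*(5)*conj(1) + 1*(1 + 2*exp(-2*I*pi/5) + 2*exp(2*I*pi/5))*conj(1) + 1*(1 + 2*exp(-4*I*pi/5) + 2*exp(4*I*pi/5))*conj(1) + 1*(1 + 2*exp(-4*I*pi/5) + 2*exp(4*I*pi/5))*conj(1) + 1*(1 + 2*exp(-2*I*pi/5) + 2*exp(2*I*pi/5))*conj(1)]
      = (1/5)[(5) + (1 + 2*exp(-2*I*pi/5) + 2*exp(2*I*pi/5)) + (1 + 2*exp(-4*I*pi/5) + 2*exp(4*I*pi/5)) + (1 + 2*exp(-4*I*pi/5) + 2*exp(4*I*pi/5)) + (1 + 2*exp(-2*I*pi/5) + 2*exp(2*I*pi/5))] = 5/5 = 1
  <chi_rho, chi_1> = (1/5)[1*(5)*conj(1) + 1*(1 + 2*exp(-2*I*pi/5) + 2*exp(2*I*pi/5))*conj(exp(2*I*pi/5)) + 1*(1 + 2*exp(-4*I*pi/5) + 2*exp(4*I*pi/5))*conj(exp(4*I*pi/5)) + 1*(1 + 2*exp(-4*I*pi/5) + 2*exp(4*I*pi/5))*conj(exp(-4*I*pi/5)) + 1*(1 + 2*exp(-2*I*pi/5) + 2*exp(2*I*pi/5))*conj(exp(-2*I*pi/5))]
      = (1/5)[(5) + (2 + 2*exp(-4*I*pi/5) + exp(-2*I*pi/5)) + (2 + exp(-4*I*pi/5) + 2*exp(2*I*pi/5)) + (2 + 2*exp(-2*I*pi/5) + exp(4*I*pi/5)) + (2 + exp(2*I*pi/5) + 2*exp(4*I*pi/5))] = 10/5 = 2
  <chi_rho, chi_2> = (1/5)[1*(5)*conj(1) + 1*(1 + 2*exp(-2*I*pi/5) + 2*exp(2*I*pi/5))*conj(exp(4*I*pi/5)) + 1*(1 + 2*exp(-4*I*pi/5) + 2*exp(4*I*pi/5))*conj(exp(-2*I*pi/5)) + 1*(1 + 2*exp(-4*I*pi/5) + 2*exp(4*I*pi/5))*conj(exp(2*I*pi/5)) + 1*(1 + 2*exp(-2*I*pi/5) + 2*exp(2*I*pi/5))*conj(exp(-4*I*pi/5))]
      = (1/5)[(5) + (2*exp(-2*I*pi/5) + exp(-4*I*pi/5) + 2*exp(4*I*pi/5)) + (2*exp(-2*I*pi/5) + 2*exp(-4*I*pi/5) + exp(2*I*pi/5)) + (exp(-2*I*pi/5) + 2*exp(4*I*pi/5) + 2*exp(2*I*pi/5)) + (2*exp(-4*I*pi/5) + exp(4*I*pi/5) + 2*exp(2*I*pi/5))] = 0/5 = 0
  <chi_rho, chi_3> = (1/5)[1*(5)*conj(1) + 1*(1 + 2*exp(-2*I*pi/5) + 2*exp(2*I*pi/5))*conj(exp(-4*I*pi/5)) + 1*(1 + 2*exp(-4*I*pi/5) + 2*exp(4*I*pi/5))*conj(exp(2*I*pi/5)) + 1*(1 + 2*exp(-4*I*pi/5) + 2*exp(4*I*pi/5))*conj(exp(-2*I*pi/5)) + 1*(1 + 2*exp(-2*I*pi/5) + 2*exp(2*I*pi/5))*conj(exp(4*I*pi/5))]
      = (1/5)[(5) + (2*exp(-4*I*pi/5) + exp(4*I*pi/5) + 2*exp(2*I*pi/5)) + (exp(-2*I*pi/5) + 2*exp(4*I*pi/5) + 2*exp(2*I*pi/5)) + (2*exp(-2*I*pi/5) + 2*exp(-4*I*pi/5) + exp(2*I*pi/5)) + (2*exp(-2*I*pi/5) + exp(-4*I*pi/5) + 2*exp(4*I*pi/5))] = 0/5 = 0
  <chi_rho, chi_4> = (1/5)[1*(5)*conj(1) + 1*(1 + 2*exp(-2*I*pi/5) + 2*exp(2*I*pi/5))*conj(exp(-2*I*pi/5)) + 1*(1 + 2*exp(-4*I*pi/5) + 2*exp(4*I*pi/5))*conj(exp(-4*I*pi/5)) + 1*(1 + 2*exp(-4*I*pi/5) + 2*exp(4*I*pi/5))*conj(exp(4*I*pi/5)) + 1*(1 + 2*exp(-2*I*pi/5) + 2*exp(2*I*pi/5))*conj(exp(2*I*pi/5))]
      = (1/5)[(5) + (2 + exp(2*I*pi/5) + 2*exp(4*I*pi/5)) + (2 + 2*exp(-2*I*pi/5) + exp(4*I*pi/5)) + (2 + exp(-4*I*pi/5) + 2*exp(2*I*pi/5)) + (2 + 2*exp(-4*I*pi/5) + exp(-2*I*pi/5))] = 10/5 = 2
(Exp terms are combined using exp(i*s)*conj(exp(i*t)) = exp(i*(s-t)), and sums of them are collapsed using the identity that for every m > 1 the m distinct m-th roots of unity sum to 0, e.g. 1 + exp(2*I*pi/3) + exp(-2*I*pi/3) = 0.)
Dimension check: dim(rho) = sum (mult * dim) = 1*1 + 2*1 + 0*1 + 0*1 + 2*1 = 5 = chi_rho(e) = 5.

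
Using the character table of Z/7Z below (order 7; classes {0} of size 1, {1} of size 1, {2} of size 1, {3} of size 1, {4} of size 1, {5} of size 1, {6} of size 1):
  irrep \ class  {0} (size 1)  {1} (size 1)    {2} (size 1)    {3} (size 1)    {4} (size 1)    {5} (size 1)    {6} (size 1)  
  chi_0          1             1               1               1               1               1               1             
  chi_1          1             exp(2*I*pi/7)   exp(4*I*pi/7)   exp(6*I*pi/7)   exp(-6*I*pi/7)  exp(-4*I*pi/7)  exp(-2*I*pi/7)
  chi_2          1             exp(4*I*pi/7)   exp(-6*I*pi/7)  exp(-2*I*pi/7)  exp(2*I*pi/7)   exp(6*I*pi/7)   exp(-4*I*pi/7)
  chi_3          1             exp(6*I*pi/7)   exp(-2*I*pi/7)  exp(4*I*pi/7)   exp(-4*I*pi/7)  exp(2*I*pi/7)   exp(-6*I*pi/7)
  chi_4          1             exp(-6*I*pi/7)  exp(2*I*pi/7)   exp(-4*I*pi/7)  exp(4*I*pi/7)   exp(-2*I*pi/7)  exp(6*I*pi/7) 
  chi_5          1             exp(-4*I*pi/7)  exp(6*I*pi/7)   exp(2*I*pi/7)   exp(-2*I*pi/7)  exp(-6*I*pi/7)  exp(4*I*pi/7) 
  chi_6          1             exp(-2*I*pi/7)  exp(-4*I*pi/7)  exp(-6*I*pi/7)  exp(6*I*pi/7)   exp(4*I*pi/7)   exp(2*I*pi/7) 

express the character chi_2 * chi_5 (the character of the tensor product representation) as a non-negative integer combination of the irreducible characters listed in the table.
chi_2 tensor chi_5 = chi_0 (all other irreducibles have multiplicity 0).

Justification: The character of a tensor product is the pointwise product (chi_2 * chi_5)(C) = chi_2(C) * chi_5(C):
  {0}: (1)*(1), {1}: (exp(4*I*pi/7))*(exp(-4*I*pi/7)), {2}: (exp(-6*I*pi/7))*(exp(6*I*pi/7)), {3}: (exp(-2*I*pi/7))*(exp(2*I*pi/7)), {4}: (exp(2*I*pi/7))*(exp(-2*I*pi/7)), {5}: (exp(6*I*pi/7))*(exp(-6*I*pi/7)), {6}: (exp(-4*I*pi/7))*(exp(4*I*pi/7))
so (chi_2 * chi_5) takes values
  {0} -> 1, {1} -> 1, {2} -> 1, {3} -> 1, {4} -> 1, {5} -> 1, {6} -> 1.
Now take the inner product of this character with each irreducible chi from the table, <chi_2*chi_5, chi> = (1/7) sum_C |C| (chi_2*chi_5)(C) conj(chi(C)):
  <chi_2*chi_5, chi_0> = (1/7)[1*(1)*conj(1) + 1*(1)*conj(1) + 1*(1)*conj(1) + 1*(1)*conj(1) + 1*(1)*conj(1) + 1*(1)*conj(1) + 1*(1)*conj(1)]
      = (1/7)[(1) + (1) + (1) + (1) + (1) + (1) + (1)] = 7/7 = 1
  <chi_2*chi_5, chi_1> = (1/7)[1*(1)*conj(1) + 1*(1)*conj(exp(2*I*pi/7)) + 1*(1)*conj(exp(4*I*pi/7)) + 1*(1)*conj(exp(6*I*pi/7)) + 1*(1)*conj(exp(-6*I*pi/7)) + 1*(1)*conj(exp(-4*I*pi/7)) + 1*(1)*conj(exp(-2*I*pi/7))]
      = (1/7)[(1) + (exp(-2*I*pi/7)) + (exp(-4*I*pi/7)) + (exp(-6*I*pi/7)) + (exp(6*I*pi/7)) + (exp(4*I*pi/7)) + (exp(2*I*pi/7))] = 0/7 = 0
  <chi_2*chi_5, chi_2> = (1/7)[1*(1)*conj(1) + 1*(1)*conj(exp(4*I*pi/7)) + 1*(1)*conj(exp(-6*I*pi/7)) + 1*(1)*conj(exp(-2*I*pi/7)) + 1*(1)*conj(exp(2*I*pi/7)) + 1*(1)*conj(exp(6*I*pi/7)) + 1*(1)*conj(exp(-4*I*pi/7))]
      = (1/7)[(1) + (exp(-4*I*pi/7)) + (exp(6*I*pi/7)) + (exp(2*I*pi/7)) + (exp(-2*I*pi/7)) + (exp(-6*I*pi/7)) + (exp(4*I*pi/7))] = 0/7 = 0
  <chi_2*chi_5, chi_3> = (1/7)[1*(1)*conj(1) + 1*(1)*conj(exp(6*I*pi/7)) + 1*(1)*conj(exp(-2*I*pi/7)) + 1*(1)*conj(exp(4*I*pi/7)) + 1*(1)*conj(exp(-4*I*pi/7)) + 1*(1)*conj(exp(2*I*pi/7)) + 1*(1)*conj(exp(-6*I*pi/7))]
      = (1/7)[(1) + (exp(-6*I*pi/7)) + (exp(2*I*pi/7)) + (exp(-4*I*pi/7)) + (exp(4*I*pi/7)) + (exp(-2*I*pi/7)) + (exp(6*I*pi/7))] = 0/7 = 0
  <chi_2*chi_5, chi_4> = (1/7)[1*(1)*conj(1) + 1*(1)*conj(exp(-6*I*pi/7)) + 1*(1)*conj(exp(2*I*pi/7)) + 1*(1)*conj(exp(-4*I*pi/7)) + 1*(1)*conj(exp(4*I*pi/7)) + 1*(1)*conj(exp(-2*I*pi/7)) + 1*(1)*conj(exp(6*I*pi/7))]
      = (1/7)[(1) + (exp(6*I*pi/7)) + (exp(-2*I*pi/7)) + (exp(4*I*pi/7)) + (exp(-4*I*pi/7)) + (exp(2*I*pi/7)) + (exp(-6*I*pi/7))] = 0/7 = 0
  <chi_2*chi_5, chi_5> = (1/7)[1*(1)*conj(1) + 1*(1)*conj(exp(-4*I*pi/7)) + 1*(1)*conj(exp(6*I*pi/7)) + 1*(1)*conj(exp(2*I*pi/7)) + 1*(1)*conj(exp(-2*I*pi/7)) + 1*(1)*conj(exp(-6*I*pi/7)) + 1*(1)*conj(exp(4*I*pi/7))]
      = (1/7)[(1) + (exp(4*I*pi/7)) + (exp(-6*I*pi/7)) + (exp(-2*I*pi/7)) + (exp(2*I*pi/7)) + (exp(6*I*pi/7)) + (exp(-4*I*pi/7))] = 0/7 = 0
  <chi_2*chi_5, chi_6> = (1/7)[1*(1)*conj(1) + 1*(1)*conj(exp(-2*I*pi/7)) + 1*(1)*conj(exp(-4*I*pi/7)) + 1*(1)*conj(exp(-6*I*pi/7)) + 1*(1)*conj(exp(6*I*pi/7)) + 1*(1)*conj(exp(4*I*pi/7)) + 1*(1)*conj(exp(2*I*pi/7))]
      = (1/7)[(1) + (exp(2*I*pi/7)) + (exp(4*I*pi/7)) + (exp(6*I*pi/7)) + (exp(-6*I*pi/7)) + (exp(-4*I*pi/7)) + (exp(-2*I*pi/7))] = 0/7 = 0
(Exp terms are combined using exp(i*s)*conj(exp(i*t)) = exp(i*(s-t)), and sums of them are collapsed using the identity that for every m > 1 the m distinct m-th roots of unity sum to 0, e.g. 1 + exp(2*I*pi/3) + exp(-2*I*pi/3) = 0.)
Hence the multiplicities are chi_0: 1. Dimension check: dim(chi_2)*dim(chi_5) = 1*1 = 1 and sum (mult * dim) = 1*1 = 1.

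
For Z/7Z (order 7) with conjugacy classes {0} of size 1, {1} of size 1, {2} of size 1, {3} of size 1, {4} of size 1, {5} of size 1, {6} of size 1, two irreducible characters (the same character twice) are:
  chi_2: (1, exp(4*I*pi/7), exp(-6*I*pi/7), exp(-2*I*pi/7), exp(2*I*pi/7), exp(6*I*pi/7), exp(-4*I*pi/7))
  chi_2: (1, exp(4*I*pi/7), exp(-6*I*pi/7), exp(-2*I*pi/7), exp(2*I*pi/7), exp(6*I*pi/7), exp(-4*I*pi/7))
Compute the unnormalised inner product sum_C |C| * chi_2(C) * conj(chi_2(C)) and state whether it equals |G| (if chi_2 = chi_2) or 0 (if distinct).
Sum = 7 = |G| = 7; so <chi_2, chi_2> = 1 (norm-1 confirms irreducibility).

Details: Compute term by term over conjugacy classes (|C| * chi_2(C) * conj(chi_2(C))):
  1*(1)*conj(1) + 1*(exp(4*I*pi/7))*conj(exp(4*I*pi/7)) + 1*(exp(-6*I*pi/7))*conj(exp(-6*I*pi/7)) + 1*(exp(-2*I*pi/7))*conj(exp(-2*I*pi/7)) + 1*(exp(2*I*pi/7))*conj(exp(2*I*pi/7)) + 1*(exp(6*I*pi/7))*conj(exp(6*I*pi/7)) + 1*(exp(-4*I*pi/7))*conj(exp(-4*I*pi/7))
  = (1) + (1) + (1) + (1) + (1) + (1) + (1)
  = 7.
(Exp terms are combined using exp(i*s)*conj(exp(i*t)) = exp(i*(s-t)), and sums of them are collapsed using the identity that for every m > 1 the m distinct m-th roots of unity sum to 0, e.g. 1 + exp(2*I*pi/3) + exp(-2*I*pi/3) = 0.)
Dividing by |G| = 7 gives 7/7 = 1, matching the row-orthogonality relation <chi_2, chi_2> = [chi_2 = chi_2].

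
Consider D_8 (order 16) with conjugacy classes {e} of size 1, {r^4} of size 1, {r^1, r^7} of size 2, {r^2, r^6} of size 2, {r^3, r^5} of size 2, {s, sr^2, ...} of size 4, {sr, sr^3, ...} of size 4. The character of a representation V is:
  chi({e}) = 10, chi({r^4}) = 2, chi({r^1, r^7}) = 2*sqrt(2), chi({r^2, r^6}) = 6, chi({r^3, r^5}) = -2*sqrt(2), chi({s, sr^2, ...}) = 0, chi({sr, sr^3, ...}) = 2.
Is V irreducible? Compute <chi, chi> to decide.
Not irreducible (reducible): <chi, chi> = 14 > 1.

Reasoning: <chi, chi> = (1/|G|) sum_C |C| * |chi(C)|^2 = (1/16)[1*|10|^2 + 1*|2|^2 + 2*|2*sqrt(2)|^2 + 2*|6|^2 + 2*|-2*sqrt(2)|^2 + 4*|0|^2 + 4*|2|^2]
  = (1/16)[(100) + (4) + (16) + (72) + (16) + (0) + (16)] = 224/16 = 14.
A character is irreducible iff <chi, chi> = 1, so this representation is reducible.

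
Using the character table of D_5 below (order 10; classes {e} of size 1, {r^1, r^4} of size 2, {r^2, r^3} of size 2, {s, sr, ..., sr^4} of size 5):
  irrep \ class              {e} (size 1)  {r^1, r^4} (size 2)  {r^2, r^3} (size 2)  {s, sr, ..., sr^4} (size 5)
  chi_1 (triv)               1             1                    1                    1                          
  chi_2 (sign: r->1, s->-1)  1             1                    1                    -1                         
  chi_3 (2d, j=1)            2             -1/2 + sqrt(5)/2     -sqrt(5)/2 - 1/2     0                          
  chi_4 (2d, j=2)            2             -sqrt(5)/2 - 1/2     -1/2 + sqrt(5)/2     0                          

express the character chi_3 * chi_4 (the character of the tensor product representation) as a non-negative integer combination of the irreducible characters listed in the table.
chi_3 tensor chi_4 = chi_3 + chi_4 (all other irreducibles have multiplicity 0).

The character of a tensor product is the pointwise product (chi_3 * chi_4)(C) = chi_3(C) * chi_4(C):
  {e}: (2)*(2), {r^1, r^4}: (-1/2 + sqrt(5)/2)*(-sqrt(5)/2 - 1/2), {r^2, r^3}: (-sqrt(5)/2 - 1/2)*(-1/2 + sqrt(5)/2), {s, sr, ..., sr^4}: (0)*(0)
so (chi_3 * chi_4) takes values
  {e} -> 4, {r^1, r^4} -> -1, {r^2, r^3} -> -1, {s, sr, ..., sr^4} -> 0.
Now take the inner product of this character with each irreducible chi from the table, <chi_3*chi_4, chi> = (1/10) sum_C |C| (chi_3*chi_4)(C) conj(chi(C)):
  <chi_3*chi_4, chi_1> = (1/10)[1*(4)*conj(1) + 2*(-1)*conj(1) + 2*(-1)*conj(1) + 5*(0)*conj(1)]
      = (1/10)[(4) + (-2) + (-2) + (0)] = 0/10 = 0
  <chi_3*chi_4, chi_2> = (1/10)[1*(4)*conj(1) + 2*(-1)*conj(1) + 2*(-1)*conj(1) + 5*(0)*conj(-1)]
      = (1/10)[(4) + (-2) + (-2) + (0)] = 0/10 = 0
  <chi_3*chi_4, chi_3> = (1/10)[1*(4)*conj(2) + 2*(-1)*conj(-1/2 + sqrt(5)/2) + 2*(-1)*conj(-sqrt(5)/2 - 1/2) + 5*(0)*conj(0)]
      = (1/10)[(8) + (1 - sqrt(5)) + (1 + sqrt(5)) + (0)] = 10/10 = 1
  <chi_3*chi_4, chi_4> = (1/10)[1*(4)*conj(2) + 2*(-1)*conj(-sqrt(5)/2 - 1/2) + 2*(-1)*conj(-1/2 + sqrt(5)/2) + 5*(0)*conj(0)]
      = (1/10)[(8) + (1 + sqrt(5)) + (1 - sqrt(5)) + (0)] = 10/10 = 1
Hence the multiplicities are chi_3: 1, chi_4: 1. Dimension check: dim(chi_3)*dim(chi_4) = 2*2 = 4 and sum (mult * dim) = 1*2 + 1*2 = 4.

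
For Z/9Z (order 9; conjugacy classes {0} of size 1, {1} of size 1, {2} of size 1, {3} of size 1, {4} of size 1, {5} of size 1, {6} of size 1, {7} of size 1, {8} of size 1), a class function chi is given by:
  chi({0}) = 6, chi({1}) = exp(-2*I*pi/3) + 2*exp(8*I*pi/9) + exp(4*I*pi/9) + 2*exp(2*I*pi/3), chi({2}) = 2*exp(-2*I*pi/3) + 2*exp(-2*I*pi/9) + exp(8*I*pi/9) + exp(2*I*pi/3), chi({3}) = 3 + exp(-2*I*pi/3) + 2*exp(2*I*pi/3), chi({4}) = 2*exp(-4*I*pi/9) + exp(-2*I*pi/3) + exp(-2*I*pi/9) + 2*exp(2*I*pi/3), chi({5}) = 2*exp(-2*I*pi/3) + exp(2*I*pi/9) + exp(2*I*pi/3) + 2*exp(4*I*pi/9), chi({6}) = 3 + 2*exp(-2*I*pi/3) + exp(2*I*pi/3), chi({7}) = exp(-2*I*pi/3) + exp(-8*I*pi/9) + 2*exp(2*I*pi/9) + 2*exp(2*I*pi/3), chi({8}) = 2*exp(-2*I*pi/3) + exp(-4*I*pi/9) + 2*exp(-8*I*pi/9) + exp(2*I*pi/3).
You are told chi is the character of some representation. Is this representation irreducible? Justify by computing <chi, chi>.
Not irreducible (reducible): <chi, chi> = 10 > 1.

Proof sketch: <chi, chi> = (1/|G|) sum_C |C| * |chi(C)|^2 = (1/9)[1*|6|^2 + 1*|exp(-2*I*pi/3) + 2*exp(8*I*pi/9) + exp(4*I*pi/9) + 2*exp(2*I*pi/3)|^2 + 1*|2*exp(-2*I*pi/3) + 2*exp(-2*I*pi/9) + exp(8*I*pi/9) + exp(2*I*pi/3)|^2 + 1*|3 + exp(-2*I*pi/3) + 2*exp(2*I*pi/3)|^2 + 1*|2*exp(-4*I*pi/9) + exp(-2*I*pi/3) + exp(-2*I*pi/9) + 2*exp(2*I*pi/3)|^2 + 1*|2*exp(-2*I*pi/3) + exp(2*I*pi/9) + exp(2*I*pi/3) + 2*exp(4*I*pi/9)|^2 + 1*|3 + 2*exp(-2*I*pi/3) + exp(2*I*pi/3)|^2 + 1*|exp(-2*I*pi/3) + exp(-8*I*pi/9) + 2*exp(2*I*pi/9) + 2*exp(2*I*pi/3)|^2 + 1*|2*exp(-2*I*pi/3) + exp(-4*I*pi/9) + 2*exp(-8*I*pi/9) + exp(2*I*pi/3)|^2]
  = (1/9)[(36) + (10 + 4*exp(-4*I*pi/9) + 6*exp(-2*I*pi/9) + 2*exp(-2*I*pi/3) + exp(-8*I*pi/9) + exp(8*I*pi/9) + 2*exp(2*I*pi/3) + 6*exp(2*I*pi/9) + 4*exp(4*I*pi/9)) + (10 + 6*exp(-4*I*pi/9) + 2*exp(-2*I*pi/3) + 4*exp(-8*I*pi/9) + exp(-2*I*pi/9) + exp(2*I*pi/9) + 4*exp(8*I*pi/9) + 2*exp(2*I*pi/3) + 6*exp(4*I*pi/9)) + (3) + (10 + 4*exp(-2*I*pi/9) + 6*exp(-8*I*pi/9) + 2*exp(-2*I*pi/3) + exp(-4*I*pi/9) + exp(4*I*pi/9) + 2*exp(2*I*pi/3) + 6*exp(8*I*pi/9) + 4*exp(2*I*pi/9)) + (10 + 4*exp(-2*I*pi/9) + 6*exp(-8*I*pi/9) + 2*exp(-2*I*pi/3) + exp(-4*I*pi/9) + exp(4*I*pi/9) + 2*exp(2*I*pi/3) + 6*exp(8*I*pi/9) + 4*exp(2*I*pi/9)) + (3) + (10 + 6*exp(-4*I*pi/9) + 2*exp(-2*I*pi/3) + 4*exp(-8*I*pi/9) + exp(-2*I*pi/9) + exp(2*I*pi/9) + 4*exp(8*I*pi/9) + 2*exp(2*I*pi/3) + 6*exp(4*I*pi/9)) + (10 + 4*exp(-4*I*pi/9) + 6*exp(-2*I*pi/9) + 2*exp(-2*I*pi/3) + exp(-8*I*pi/9) + exp(8*I*pi/9) + 2*exp(2*I*pi/3) + 6*exp(2*I*pi/9) + 4*exp(4*I*pi/9))] = 90/9 = 10.
(Exp terms are combined using exp(i*s)*conj(exp(i*t)) = exp(i*(s-t)), and sums of them are collapsed using the identity that for every m > 1 the m distinct m-th roots of unity sum to 0, e.g. 1 + exp(2*I*pi/3) + exp(-2*I*pi/3) = 0.)
A character is irreducible iff <chi, chi> = 1, so this representation is reducible.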